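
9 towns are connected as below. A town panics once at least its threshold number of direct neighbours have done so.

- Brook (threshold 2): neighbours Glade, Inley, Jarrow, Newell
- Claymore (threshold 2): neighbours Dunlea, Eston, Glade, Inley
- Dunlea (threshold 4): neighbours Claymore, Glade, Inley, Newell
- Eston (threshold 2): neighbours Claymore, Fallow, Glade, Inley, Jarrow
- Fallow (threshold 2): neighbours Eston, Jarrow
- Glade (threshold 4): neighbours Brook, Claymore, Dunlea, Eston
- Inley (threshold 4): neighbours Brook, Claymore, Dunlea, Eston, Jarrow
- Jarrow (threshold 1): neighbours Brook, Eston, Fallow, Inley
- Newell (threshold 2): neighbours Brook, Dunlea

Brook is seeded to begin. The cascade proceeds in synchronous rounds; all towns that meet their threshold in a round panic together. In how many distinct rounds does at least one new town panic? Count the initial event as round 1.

Round 1 — Brook panics (initial).
Round 2 — checking thresholds:
  Glade: 1 of 4 neighbours < 4, below threshold.
  Inley: 1 of 5 neighbours < 4, below threshold.
  Jarrow: 1 of 4 neighbours ≥ 1, panics.
  Newell: 1 of 2 neighbours < 2, below threshold.
Round 3 — no new panics; cascade stops.

2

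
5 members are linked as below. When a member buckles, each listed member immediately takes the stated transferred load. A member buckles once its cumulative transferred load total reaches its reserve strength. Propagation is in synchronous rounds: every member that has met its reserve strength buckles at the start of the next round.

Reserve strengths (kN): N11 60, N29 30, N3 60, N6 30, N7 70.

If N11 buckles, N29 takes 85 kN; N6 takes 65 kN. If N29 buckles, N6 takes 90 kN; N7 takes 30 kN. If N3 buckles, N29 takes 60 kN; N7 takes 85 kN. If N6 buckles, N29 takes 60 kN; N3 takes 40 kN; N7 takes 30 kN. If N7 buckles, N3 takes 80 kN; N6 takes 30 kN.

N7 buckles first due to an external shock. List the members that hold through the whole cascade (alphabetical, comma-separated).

Round 1 — N7 buckles (initial).
  N3: +80 → 80 ≥ 60
  N6: +30 → 30 ≥ 30
Round 2 — N3, N6 buckle.
  N29: +60+60 → 120 ≥ 30
Round 3 — N29 buckles.
No further bucklings.

N11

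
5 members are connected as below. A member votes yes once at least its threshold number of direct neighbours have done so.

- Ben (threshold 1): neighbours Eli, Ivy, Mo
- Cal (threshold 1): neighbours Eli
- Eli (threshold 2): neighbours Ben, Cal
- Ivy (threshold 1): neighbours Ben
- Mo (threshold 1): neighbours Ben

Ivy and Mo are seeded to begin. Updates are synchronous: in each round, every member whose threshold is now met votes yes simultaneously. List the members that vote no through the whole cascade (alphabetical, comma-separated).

Round 1 — Ivy, Mo vote yes (initial).
Round 2 — checking thresholds:
  Ben: 2 of 3 neighbours ≥ 1, votes yes.
Round 3 — no new yes votes; cascade stops.

Cal, Eli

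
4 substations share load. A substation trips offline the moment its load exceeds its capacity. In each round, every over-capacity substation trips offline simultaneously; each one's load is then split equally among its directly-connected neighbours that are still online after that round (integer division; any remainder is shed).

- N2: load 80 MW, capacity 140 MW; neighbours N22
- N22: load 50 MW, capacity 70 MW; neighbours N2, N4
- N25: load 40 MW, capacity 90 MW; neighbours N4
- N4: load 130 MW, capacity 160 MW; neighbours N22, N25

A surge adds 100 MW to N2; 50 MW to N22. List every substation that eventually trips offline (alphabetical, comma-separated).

N2, N22, N25, N4

Round 1 — N2 at 180 > 140; N22 at 100 > 70. N2, N22 trip offline.
  N2 sheds 180 MW: no online neighbours, lost.
  N22 sheds 100 MW to N4: 100 each.
    N4: 130+100 = 230 > 160
Round 2 — N4 trips offline.
  N4 sheds 230 MW to N25: 230 each.
    N25: 40+230 = 270 > 90
Round 3 — N25 trips offline.
  N25 sheds 270 MW: no online neighbours, lost.
No further trips.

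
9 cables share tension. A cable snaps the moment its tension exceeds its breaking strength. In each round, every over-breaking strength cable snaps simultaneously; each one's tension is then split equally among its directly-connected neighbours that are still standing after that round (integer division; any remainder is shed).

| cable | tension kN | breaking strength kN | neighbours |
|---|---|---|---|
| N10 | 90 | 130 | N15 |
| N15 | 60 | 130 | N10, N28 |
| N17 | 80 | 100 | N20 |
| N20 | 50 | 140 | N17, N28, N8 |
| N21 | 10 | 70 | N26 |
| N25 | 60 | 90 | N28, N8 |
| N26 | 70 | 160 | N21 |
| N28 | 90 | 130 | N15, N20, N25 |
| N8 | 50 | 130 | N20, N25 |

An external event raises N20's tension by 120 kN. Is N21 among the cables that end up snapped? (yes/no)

no

Round 1 — N20 at 170 > 140. N20 snaps.
  N20 sheds 170 kN to N17, N28, N8: 56 each (2 lost).
    N17: 80+56 = 136 > 100
    N28: 90+56 = 146 > 130
    N8: 50+56 = 106 ≤ 130
Round 2 — N17, N28 snap.
  N17 sheds 136 kN: no online neighbours, lost.
  N28 sheds 146 kN to N15, N25: 73 each.
    N15: 60+73 = 133 > 130
    N25: 60+73 = 133 > 90
Round 3 — N15, N25 snap.
  N15 sheds 133 kN to N10: 133 each.
    N10: 90+133 = 223 > 130
  N25 sheds 133 kN to N8: 133 each.
    N8: 106+133 = 239 > 130
Round 4 — N10, N8 snap.
  N10 sheds 223 kN: no online neighbours, lost.
  N8 sheds 239 kN: no online neighbours, lost.
No further breaks.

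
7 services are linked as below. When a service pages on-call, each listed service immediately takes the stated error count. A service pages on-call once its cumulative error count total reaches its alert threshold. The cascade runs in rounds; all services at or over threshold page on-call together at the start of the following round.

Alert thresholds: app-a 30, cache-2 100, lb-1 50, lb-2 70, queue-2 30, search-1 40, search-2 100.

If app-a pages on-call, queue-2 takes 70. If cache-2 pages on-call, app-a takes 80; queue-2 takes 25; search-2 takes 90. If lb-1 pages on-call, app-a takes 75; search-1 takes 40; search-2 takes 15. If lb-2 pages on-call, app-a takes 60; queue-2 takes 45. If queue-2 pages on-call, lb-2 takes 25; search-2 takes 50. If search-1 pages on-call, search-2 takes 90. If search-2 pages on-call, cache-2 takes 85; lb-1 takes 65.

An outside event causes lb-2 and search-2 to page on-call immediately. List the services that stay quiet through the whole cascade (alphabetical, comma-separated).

Round 1 — lb-2, search-2 page on-call (initial).
  app-a: +60 → 60 ≥ 30
  cache-2: +85 → 85 < 100
  lb-1: +65 → 65 ≥ 50
  queue-2: +45 → 45 ≥ 30
Round 2 — app-a, lb-1, queue-2 page on-call.
  search-1: +40 → 40 ≥ 40
Round 3 — search-1 pages on-call.
No further pages.

cache-2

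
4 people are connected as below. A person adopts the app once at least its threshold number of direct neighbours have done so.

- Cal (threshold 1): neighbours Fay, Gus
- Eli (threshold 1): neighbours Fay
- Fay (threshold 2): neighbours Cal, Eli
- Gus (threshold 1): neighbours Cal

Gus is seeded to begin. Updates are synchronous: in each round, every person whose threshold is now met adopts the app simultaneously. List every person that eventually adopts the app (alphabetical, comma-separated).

Round 1 — Gus adopts the app (initial).
Round 2 — checking thresholds:
  Cal: 1 of 2 neighbours ≥ 1, adopts the app.
Round 3 — no new adoptions; cascade stops.

Cal, Gus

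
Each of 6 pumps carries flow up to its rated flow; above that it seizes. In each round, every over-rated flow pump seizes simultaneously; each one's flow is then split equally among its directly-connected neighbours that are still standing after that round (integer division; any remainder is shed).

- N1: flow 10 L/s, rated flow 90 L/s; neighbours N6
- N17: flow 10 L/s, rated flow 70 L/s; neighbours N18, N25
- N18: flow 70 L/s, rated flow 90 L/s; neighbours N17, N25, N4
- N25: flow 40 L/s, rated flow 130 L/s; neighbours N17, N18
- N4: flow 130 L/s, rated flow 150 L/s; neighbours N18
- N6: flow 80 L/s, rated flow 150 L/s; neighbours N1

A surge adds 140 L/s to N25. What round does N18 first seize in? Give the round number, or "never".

2

Round 1 — N25 at 180 > 130. N25 seizes.
  N25 sheds 180 L/s to N17, N18: 90 each.
    N17: 10+90 = 100 > 70
    N18: 70+90 = 160 > 90
Round 2 — N17, N18 seize.
  N17 sheds 100 L/s: no online neighbours, lost.
  N18 sheds 160 L/s to N4: 160 each.
    N4: 130+160 = 290 > 150
Round 3 — N4 seizes.
  N4 sheds 290 L/s: no online neighbours, lost.
No further seizures.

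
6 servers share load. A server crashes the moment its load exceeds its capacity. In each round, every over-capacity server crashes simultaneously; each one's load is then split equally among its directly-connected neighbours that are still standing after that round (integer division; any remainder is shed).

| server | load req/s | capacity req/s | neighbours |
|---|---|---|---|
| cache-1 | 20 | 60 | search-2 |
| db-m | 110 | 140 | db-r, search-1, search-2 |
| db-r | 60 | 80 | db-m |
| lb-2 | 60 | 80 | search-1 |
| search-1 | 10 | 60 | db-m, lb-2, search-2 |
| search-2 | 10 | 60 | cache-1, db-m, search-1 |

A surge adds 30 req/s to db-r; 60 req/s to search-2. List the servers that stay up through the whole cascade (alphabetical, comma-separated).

Round 1 — db-r at 90 > 80; search-2 at 70 > 60. db-r, search-2 crash.
  db-r sheds 90 req/s to db-m: 90 each.
    db-m: 110+90 = 200 > 140
  search-2 sheds 70 req/s to cache-1, db-m, search-1: 23 each (1 lost).
    cache-1: 20+23 = 43 ≤ 60
    db-m: 200+23 = 223 > 140
    search-1: 10+23 = 33 ≤ 60
Round 2 — db-m crashes.
  db-m sheds 223 req/s to search-1: 223 each.
    search-1: 33+223 = 256 > 60
Round 3 — search-1 crashes.
  search-1 sheds 256 req/s to lb-2: 256 each.
    lb-2: 60+256 = 316 > 80
Round 4 — lb-2 crashes.
  lb-2 sheds 316 req/s: no online neighbours, lost.
No further crashes.

cache-1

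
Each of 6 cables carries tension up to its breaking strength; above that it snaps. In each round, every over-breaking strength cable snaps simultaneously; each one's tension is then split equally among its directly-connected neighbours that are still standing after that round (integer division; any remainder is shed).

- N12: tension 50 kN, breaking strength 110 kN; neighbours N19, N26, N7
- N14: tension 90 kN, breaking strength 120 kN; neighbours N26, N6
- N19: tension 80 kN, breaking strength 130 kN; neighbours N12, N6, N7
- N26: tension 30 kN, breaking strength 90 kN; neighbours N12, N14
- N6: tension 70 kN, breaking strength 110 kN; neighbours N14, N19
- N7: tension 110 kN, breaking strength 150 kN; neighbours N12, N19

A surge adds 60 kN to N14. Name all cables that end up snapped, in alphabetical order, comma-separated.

N12, N14, N19, N26, N6, N7

Round 1 — N14 at 150 > 120. N14 snaps.
  N14 sheds 150 kN to N26, N6: 75 each.
    N26: 30+75 = 105 > 90
    N6: 70+75 = 145 > 110
Round 2 — N26, N6 snap.
  N26 sheds 105 kN to N12: 105 each.
    N12: 50+105 = 155 > 110
  N6 sheds 145 kN to N19: 145 each.
    N19: 80+145 = 225 > 130
Round 3 — N12, N19 snap.
  N12 sheds 155 kN to N7: 155 each.
    N7: 110+155 = 265 > 150
  N19 sheds 225 kN to N7: 225 each.
    N7: 265+225 = 490 > 150
Round 4 — N7 snaps.
  N7 sheds 490 kN: no online neighbours, lost.
No further breaks.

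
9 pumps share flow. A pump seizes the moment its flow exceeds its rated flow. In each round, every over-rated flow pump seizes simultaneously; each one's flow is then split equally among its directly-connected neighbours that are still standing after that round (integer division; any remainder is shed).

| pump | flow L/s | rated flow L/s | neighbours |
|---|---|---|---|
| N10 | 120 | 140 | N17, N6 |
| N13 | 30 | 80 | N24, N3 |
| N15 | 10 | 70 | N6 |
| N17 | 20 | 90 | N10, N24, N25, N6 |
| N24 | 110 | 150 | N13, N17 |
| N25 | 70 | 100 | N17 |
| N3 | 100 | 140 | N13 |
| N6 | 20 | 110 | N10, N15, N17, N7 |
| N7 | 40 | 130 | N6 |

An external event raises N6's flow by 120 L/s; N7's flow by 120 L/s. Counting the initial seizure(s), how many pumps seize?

8

Round 1 — N6 at 140 > 110; N7 at 160 > 130. N6, N7 seize.
  N6 sheds 140 L/s to N10, N15, N17: 46 each (2 lost).
    N10: 120+46 = 166 > 140
    N15: 10+46 = 56 ≤ 70
    N17: 20+46 = 66 ≤ 90
  N7 sheds 160 L/s: no online neighbours, lost.
Round 2 — N10 seizes.
  N10 sheds 166 L/s to N17: 166 each.
    N17: 66+166 = 232 > 90
Round 3 — N17 seizes.
  N17 sheds 232 L/s to N24, N25: 116 each.
    N24: 110+116 = 226 > 150
    N25: 70+116 = 186 > 100
Round 4 — N24, N25 seize.
  N24 sheds 226 L/s to N13: 226 each.
    N13: 30+226 = 256 > 80
  N25 sheds 186 L/s: no online neighbours, lost.
Round 5 — N13 seizes.
  N13 sheds 256 L/s to N3: 256 each.
    N3: 100+256 = 356 > 140
Round 6 — N3 seizes.
  N3 sheds 356 L/s: no online neighbours, lost.
No further seizures.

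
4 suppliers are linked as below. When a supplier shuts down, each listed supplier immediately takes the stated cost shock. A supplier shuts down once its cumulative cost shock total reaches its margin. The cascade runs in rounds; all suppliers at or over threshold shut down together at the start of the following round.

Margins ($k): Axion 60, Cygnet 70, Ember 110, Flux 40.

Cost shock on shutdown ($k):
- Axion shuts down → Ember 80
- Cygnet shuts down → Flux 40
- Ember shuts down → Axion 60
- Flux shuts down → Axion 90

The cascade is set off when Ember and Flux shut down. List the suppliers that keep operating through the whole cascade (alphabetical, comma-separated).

Round 1 — Ember, Flux shut down (initial).
  Axion: +60+90 → 150 ≥ 60
Round 2 — Axion shuts down.
No further shutdowns.

Cygnet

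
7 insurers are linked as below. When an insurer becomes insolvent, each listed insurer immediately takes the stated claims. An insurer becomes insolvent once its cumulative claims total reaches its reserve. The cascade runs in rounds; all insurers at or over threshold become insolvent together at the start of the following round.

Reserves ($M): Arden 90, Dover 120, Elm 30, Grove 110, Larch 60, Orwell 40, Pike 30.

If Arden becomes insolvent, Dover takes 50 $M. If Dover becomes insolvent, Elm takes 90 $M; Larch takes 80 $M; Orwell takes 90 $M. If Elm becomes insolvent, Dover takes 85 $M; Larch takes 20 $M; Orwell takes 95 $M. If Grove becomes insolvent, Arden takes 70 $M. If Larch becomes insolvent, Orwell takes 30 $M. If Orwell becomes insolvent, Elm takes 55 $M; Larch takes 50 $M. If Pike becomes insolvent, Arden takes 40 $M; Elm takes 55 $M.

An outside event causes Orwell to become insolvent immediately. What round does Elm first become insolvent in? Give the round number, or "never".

2

Round 1 — Orwell becomes insolvent (initial).
  Elm: +55 → 55 ≥ 30
  Larch: +50 → 50 < 60
Round 2 — Elm becomes insolvent.
  Dover: +85 → 85 < 120
  Larch: +20 → 70 ≥ 60
Round 3 — Larch becomes insolvent.
No further insolvencies.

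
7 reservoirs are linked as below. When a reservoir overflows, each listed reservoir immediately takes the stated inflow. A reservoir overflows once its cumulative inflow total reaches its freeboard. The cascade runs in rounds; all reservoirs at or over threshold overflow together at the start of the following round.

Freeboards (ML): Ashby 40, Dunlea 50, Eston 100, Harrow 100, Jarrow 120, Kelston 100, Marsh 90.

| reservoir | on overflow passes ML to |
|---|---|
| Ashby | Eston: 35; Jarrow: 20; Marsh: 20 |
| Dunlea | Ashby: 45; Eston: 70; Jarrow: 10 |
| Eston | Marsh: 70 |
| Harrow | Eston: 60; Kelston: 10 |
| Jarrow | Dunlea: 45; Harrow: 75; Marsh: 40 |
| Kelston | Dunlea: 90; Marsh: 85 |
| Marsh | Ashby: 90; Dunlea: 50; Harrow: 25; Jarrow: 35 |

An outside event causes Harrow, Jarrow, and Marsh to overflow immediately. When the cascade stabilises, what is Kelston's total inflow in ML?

10

Round 1 — Harrow, Jarrow, Marsh overflow (initial).
  Ashby: +90 → 90 ≥ 40
  Dunlea: +45+50 → 95 ≥ 50
  Eston: +60 → 60 < 100
  Kelston: +10 → 10 < 100
Round 2 — Ashby, Dunlea overflow.
  Eston: +35+70 → 165 ≥ 100
Round 3 — Eston overflows.
No further overflows.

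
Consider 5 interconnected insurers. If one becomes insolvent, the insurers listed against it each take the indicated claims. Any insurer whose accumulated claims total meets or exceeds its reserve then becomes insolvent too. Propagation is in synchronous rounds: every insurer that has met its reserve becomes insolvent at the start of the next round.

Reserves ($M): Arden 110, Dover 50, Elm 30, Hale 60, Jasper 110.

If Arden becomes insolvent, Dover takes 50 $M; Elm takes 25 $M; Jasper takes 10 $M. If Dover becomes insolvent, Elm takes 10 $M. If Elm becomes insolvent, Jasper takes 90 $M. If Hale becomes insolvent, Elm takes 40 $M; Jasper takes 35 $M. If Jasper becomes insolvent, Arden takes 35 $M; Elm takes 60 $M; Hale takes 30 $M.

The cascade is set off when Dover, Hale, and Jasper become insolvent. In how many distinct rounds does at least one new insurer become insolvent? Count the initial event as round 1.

2

Round 1 — Dover, Hale, Jasper become insolvent (initial).
  Arden: +35 → 35 < 110
  Elm: +10+40+60 → 110 ≥ 30
Round 2 — Elm becomes insolvent.
No further insolvencies.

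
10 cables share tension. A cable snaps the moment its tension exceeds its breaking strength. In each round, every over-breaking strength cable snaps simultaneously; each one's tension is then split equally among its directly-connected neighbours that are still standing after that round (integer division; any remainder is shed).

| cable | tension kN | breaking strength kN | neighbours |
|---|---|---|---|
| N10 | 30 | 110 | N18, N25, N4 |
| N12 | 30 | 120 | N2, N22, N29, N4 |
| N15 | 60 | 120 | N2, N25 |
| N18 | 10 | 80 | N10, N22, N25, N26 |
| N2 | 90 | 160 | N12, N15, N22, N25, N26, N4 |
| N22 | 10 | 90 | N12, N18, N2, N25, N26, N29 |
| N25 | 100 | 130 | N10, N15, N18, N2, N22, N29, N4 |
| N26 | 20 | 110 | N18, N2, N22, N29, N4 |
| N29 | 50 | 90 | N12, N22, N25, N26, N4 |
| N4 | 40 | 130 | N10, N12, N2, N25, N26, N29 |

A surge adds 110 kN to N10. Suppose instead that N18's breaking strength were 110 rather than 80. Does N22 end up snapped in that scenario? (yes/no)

With N18's breaking strength at 110:
Round 1 — N10 at 140 > 110. N10 snaps.
  N10 sheds 140 kN to N18, N25, N4: 46 each (2 lost).
    N18: 10+46 = 56 ≤ 110
    N25: 100+46 = 146 > 130
    N4: 40+46 = 86 ≤ 130
Round 2 — N25 snaps.
  N25 sheds 146 kN to N15, N18, N2, N22, N29, N4: 24 each (2 lost).
    N15: 60+24 = 84 ≤ 120
    N18: 56+24 = 80 ≤ 110
    N2: 90+24 = 114 ≤ 160
    N22: 10+24 = 34 ≤ 90
    N29: 50+24 = 74 ≤ 90
    N4: 86+24 = 110 ≤ 130
No further breaks.

no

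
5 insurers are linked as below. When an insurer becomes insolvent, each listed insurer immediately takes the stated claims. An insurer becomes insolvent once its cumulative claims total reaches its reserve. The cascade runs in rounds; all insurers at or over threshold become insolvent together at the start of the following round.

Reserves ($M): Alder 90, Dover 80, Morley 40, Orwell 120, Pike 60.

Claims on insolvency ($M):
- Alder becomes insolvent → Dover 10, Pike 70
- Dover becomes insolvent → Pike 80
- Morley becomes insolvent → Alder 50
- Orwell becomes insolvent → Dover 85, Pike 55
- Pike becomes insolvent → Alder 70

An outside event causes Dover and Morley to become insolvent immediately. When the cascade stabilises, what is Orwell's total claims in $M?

0

Round 1 — Dover, Morley become insolvent (initial).
  Alder: +50 → 50 < 90
  Pike: +80 → 80 ≥ 60
Round 2 — Pike becomes insolvent.
  Alder: +70 → 120 ≥ 90
Round 3 — Alder becomes insolvent.
No further insolvencies.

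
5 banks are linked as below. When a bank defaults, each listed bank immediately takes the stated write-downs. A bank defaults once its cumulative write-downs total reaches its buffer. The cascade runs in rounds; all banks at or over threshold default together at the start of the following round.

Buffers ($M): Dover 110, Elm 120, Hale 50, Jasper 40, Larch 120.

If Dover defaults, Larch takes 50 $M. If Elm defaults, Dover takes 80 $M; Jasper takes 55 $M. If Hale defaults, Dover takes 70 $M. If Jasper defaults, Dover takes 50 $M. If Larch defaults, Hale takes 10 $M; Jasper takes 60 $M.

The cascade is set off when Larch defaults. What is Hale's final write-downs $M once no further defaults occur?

Round 1 — Larch defaults (initial).
  Hale: +10 → 10 < 50
  Jasper: +60 → 60 ≥ 40
Round 2 — Jasper defaults.
  Dover: +50 → 50 < 110
No further defaults.

10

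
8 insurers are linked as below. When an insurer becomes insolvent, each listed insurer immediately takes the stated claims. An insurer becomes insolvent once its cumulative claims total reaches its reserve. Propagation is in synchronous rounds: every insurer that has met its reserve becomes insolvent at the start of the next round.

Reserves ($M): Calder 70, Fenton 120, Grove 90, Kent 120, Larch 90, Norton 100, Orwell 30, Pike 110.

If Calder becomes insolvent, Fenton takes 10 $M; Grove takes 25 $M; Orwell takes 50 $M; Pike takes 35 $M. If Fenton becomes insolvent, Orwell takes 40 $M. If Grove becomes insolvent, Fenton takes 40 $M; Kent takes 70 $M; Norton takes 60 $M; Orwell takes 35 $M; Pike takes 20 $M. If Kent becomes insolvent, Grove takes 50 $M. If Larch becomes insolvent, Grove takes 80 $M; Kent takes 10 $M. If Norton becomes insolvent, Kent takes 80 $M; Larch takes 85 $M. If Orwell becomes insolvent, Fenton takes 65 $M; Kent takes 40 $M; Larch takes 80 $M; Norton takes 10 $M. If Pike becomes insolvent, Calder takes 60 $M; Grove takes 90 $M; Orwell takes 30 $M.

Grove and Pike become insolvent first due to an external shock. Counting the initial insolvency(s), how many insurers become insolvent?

3

Round 1 — Grove, Pike become insolvent (initial).
  Calder: +60 → 60 < 70
  Fenton: +40 → 40 < 120
  Kent: +70 → 70 < 120
  Norton: +60 → 60 < 100
  Orwell: +35+30 → 65 ≥ 30
Round 2 — Orwell becomes insolvent.
  Fenton: +65 → 105 < 120
  Kent: +40 → 110 < 120
  Larch: +80 → 80 < 90
  Norton: +10 → 70 < 100
No further insolvencies.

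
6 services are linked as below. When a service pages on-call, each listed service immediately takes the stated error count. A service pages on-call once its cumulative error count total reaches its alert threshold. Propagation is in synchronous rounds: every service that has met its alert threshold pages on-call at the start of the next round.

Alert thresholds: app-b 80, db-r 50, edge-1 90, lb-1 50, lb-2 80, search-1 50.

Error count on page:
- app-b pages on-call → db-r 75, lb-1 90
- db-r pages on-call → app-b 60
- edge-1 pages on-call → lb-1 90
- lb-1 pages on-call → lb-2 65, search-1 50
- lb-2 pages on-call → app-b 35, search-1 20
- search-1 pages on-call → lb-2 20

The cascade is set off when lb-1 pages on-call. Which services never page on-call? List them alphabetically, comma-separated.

Round 1 — lb-1 pages on-call (initial).
  lb-2: +65 → 65 < 80
  search-1: +50 → 50 ≥ 50
Round 2 — search-1 pages on-call.
  lb-2: +20 → 85 ≥ 80
Round 3 — lb-2 pages on-call.
  app-b: +35 → 35 < 80
No further pages.

app-b, db-r, edge-1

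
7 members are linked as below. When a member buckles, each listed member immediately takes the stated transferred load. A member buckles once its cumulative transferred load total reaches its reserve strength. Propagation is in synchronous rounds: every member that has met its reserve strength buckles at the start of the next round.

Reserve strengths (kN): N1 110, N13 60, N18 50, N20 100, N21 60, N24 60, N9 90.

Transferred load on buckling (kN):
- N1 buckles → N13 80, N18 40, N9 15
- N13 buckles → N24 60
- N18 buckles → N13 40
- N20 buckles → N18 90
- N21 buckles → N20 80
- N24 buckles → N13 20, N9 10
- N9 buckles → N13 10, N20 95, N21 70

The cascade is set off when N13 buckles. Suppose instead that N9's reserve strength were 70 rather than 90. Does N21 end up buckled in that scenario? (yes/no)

no

With N9's reserve strength at 70:
Round 1 — N13 buckles (initial).
  N24: +60 → 60 ≥ 60
Round 2 — N24 buckles.
  N9: +10 → 10 < 70
No further bucklings.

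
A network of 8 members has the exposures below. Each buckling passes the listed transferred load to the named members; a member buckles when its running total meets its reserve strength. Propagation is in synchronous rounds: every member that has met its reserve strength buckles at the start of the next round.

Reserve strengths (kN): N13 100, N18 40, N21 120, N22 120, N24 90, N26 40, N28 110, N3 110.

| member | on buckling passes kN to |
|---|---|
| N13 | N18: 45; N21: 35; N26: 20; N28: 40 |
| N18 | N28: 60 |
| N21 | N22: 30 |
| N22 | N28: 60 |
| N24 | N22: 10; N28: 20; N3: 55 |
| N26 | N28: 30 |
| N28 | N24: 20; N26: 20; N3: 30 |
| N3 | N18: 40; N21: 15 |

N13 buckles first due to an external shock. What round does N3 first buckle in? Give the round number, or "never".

Round 1 — N13 buckles (initial).
  N18: +45 → 45 ≥ 40
  N21: +35 → 35 < 120
  N26: +20 → 20 < 40
  N28: +40 → 40 < 110
Round 2 — N18 buckles.
  N28: +60 → 100 < 110
No further bucklings.

never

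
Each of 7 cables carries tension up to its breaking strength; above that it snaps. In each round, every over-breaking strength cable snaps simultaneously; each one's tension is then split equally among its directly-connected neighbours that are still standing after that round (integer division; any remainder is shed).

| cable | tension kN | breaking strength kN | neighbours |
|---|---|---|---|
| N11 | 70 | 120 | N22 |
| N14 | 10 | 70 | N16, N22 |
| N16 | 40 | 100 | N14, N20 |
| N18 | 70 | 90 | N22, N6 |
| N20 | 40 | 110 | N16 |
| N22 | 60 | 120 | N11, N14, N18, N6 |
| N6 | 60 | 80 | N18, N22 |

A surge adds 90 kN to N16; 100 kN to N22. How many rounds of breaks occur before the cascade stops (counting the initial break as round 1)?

Round 1 — N16 at 130 > 100; N22 at 160 > 120. N16, N22 snap.
  N16 sheds 130 kN to N14, N20: 65 each.
    N14: 10+65 = 75 > 70
    N20: 40+65 = 105 ≤ 110
  N22 sheds 160 kN to N11, N14, N18, N6: 40 each.
    N11: 70+40 = 110 ≤ 120
    N14: 75+40 = 115 > 70
    N18: 70+40 = 110 > 90
    N6: 60+40 = 100 > 80
Round 2 — N14, N18, N6 snap.
  N14 sheds 115 kN: no online neighbours, lost.
  N18 sheds 110 kN: no online neighbours, lost.
  N6 sheds 100 kN: no online neighbours, lost.
No further breaks.

2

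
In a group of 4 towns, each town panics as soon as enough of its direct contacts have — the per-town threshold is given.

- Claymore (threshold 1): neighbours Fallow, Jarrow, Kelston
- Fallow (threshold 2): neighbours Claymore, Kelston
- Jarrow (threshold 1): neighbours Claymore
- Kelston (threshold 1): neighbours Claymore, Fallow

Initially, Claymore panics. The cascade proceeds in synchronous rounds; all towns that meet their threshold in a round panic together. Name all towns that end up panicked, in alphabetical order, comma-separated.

Claymore, Fallow, Jarrow, Kelston

Round 1 — Claymore panics (initial).
Round 2 — checking thresholds:
  Fallow: 1 of 2 neighbours < 2, holds.
  Jarrow: 1 of 1 neighbours ≥ 1, panics.
  Kelston: 1 of 2 neighbours ≥ 1, panics.
Round 3 — checking thresholds:
  Fallow: 2 of 2 neighbours ≥ 2, panics.
Round 4 — no new panics; cascade stops.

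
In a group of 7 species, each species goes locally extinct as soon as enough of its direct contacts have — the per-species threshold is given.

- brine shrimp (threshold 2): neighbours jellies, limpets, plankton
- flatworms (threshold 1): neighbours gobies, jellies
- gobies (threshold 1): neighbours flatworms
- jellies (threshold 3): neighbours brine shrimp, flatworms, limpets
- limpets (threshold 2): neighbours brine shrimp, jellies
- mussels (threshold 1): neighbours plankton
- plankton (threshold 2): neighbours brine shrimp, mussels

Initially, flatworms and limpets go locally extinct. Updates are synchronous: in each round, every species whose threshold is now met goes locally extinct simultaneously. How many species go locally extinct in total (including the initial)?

3

Round 1 — flatworms, limpets go locally extinct (initial).
Round 2 — checking thresholds:
  brine shrimp: 1 of 3 neighbours < 2, not yet.
  gobies: 1 of 1 neighbours ≥ 1, goes locally extinct.
  jellies: 2 of 3 neighbours < 3, not yet.
Round 3 — no new extinctions; cascade stops.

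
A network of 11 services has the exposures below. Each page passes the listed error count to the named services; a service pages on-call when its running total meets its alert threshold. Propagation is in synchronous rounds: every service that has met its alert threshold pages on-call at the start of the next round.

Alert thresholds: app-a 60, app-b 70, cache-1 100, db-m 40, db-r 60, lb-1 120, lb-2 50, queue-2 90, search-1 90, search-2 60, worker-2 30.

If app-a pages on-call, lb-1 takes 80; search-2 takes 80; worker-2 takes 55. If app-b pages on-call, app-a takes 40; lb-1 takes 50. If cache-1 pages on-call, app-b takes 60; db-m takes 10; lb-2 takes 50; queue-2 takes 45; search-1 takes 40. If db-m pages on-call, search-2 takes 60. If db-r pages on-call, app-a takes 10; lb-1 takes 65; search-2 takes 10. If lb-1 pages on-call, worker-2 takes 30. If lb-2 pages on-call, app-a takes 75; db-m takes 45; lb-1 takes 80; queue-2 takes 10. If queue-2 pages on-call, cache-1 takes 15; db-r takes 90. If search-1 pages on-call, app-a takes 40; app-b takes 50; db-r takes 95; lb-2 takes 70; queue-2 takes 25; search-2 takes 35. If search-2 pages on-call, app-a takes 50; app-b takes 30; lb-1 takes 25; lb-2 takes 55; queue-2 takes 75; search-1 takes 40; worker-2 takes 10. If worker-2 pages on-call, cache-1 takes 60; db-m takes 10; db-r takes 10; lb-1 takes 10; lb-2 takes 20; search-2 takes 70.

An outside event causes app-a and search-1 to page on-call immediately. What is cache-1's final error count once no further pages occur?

75

Round 1 — app-a, search-1 page on-call (initial).
  app-b: +50 → 50 < 70
  db-r: +95 → 95 ≥ 60
  lb-1: +80 → 80 < 120
  lb-2: +70 → 70 ≥ 50
  queue-2: +25 → 25 < 90
  search-2: +80+35 → 115 ≥ 60
  worker-2: +55 → 55 ≥ 30
Round 2 — db-r, lb-2, search-2, worker-2 page on-call.
  app-b: +30 → 80 ≥ 70
  cache-1: +60 → 60 < 100
  db-m: +45+10 → 55 ≥ 40
  lb-1: +65+80+25+10 → 260 ≥ 120
  queue-2: +10+75 → 110 ≥ 90
Round 3 — app-b, db-m, lb-1, queue-2 page on-call.
  cache-1: +15 → 75 < 100
No further pages.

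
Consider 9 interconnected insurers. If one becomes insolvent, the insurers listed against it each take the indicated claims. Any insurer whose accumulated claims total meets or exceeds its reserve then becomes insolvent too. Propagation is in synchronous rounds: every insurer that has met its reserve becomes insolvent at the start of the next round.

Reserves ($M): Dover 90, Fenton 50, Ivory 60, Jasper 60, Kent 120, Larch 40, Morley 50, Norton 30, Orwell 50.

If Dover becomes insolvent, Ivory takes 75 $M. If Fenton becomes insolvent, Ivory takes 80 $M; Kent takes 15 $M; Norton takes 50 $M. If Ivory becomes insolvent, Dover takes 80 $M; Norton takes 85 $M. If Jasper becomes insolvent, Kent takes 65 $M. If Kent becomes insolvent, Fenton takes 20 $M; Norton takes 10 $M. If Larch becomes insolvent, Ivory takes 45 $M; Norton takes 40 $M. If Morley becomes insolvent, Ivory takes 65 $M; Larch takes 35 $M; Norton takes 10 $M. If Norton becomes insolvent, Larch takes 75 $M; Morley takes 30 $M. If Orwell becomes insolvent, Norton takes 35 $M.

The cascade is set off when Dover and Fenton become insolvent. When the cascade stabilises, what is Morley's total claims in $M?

30

Round 1 — Dover, Fenton become insolvent (initial).
  Ivory: +75+80 → 155 ≥ 60
  Kent: +15 → 15 < 120
  Norton: +50 → 50 ≥ 30
Round 2 — Ivory, Norton become insolvent.
  Larch: +75 → 75 ≥ 40
  Morley: +30 → 30 < 50
Round 3 — Larch becomes insolvent.
No further insolvencies.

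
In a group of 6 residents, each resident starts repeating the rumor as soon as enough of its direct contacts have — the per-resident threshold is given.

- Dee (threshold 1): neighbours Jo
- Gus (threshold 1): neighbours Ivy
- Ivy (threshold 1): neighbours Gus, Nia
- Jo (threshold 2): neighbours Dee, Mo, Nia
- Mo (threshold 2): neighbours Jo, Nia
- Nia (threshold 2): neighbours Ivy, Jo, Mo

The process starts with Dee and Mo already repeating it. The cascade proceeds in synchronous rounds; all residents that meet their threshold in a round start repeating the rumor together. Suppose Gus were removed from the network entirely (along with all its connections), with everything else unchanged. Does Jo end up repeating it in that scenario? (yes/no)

yes

With Gus removed:
Round 1 — Dee, Mo start repeating the rumor (initial).
Round 2 — checking thresholds:
  Jo: 2 of 3 neighbours ≥ 2, starts repeating the rumor.
  Nia: 1 of 3 neighbours < 2, holds.
Round 3 — checking thresholds:
  Nia: 2 of 3 neighbours ≥ 2, starts repeating the rumor.
Round 4 — checking thresholds:
  Ivy: 1 of 1 neighbours ≥ 1, starts repeating the rumor.
Round 5 — no new spreads; cascade stops.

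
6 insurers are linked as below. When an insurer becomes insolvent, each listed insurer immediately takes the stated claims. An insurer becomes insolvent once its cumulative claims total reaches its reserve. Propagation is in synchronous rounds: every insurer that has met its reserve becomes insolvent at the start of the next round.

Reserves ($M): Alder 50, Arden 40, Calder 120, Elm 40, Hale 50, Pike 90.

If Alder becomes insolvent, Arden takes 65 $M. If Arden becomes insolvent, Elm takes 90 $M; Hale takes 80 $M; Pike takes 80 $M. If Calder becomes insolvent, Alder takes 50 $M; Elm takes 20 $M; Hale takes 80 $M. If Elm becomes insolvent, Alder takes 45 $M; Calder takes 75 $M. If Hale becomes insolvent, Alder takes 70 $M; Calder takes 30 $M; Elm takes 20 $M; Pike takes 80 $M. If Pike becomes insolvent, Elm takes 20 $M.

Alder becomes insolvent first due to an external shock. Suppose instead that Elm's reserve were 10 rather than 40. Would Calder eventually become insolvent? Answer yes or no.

With Elm's reserve at 10:
Round 1 — Alder becomes insolvent (initial).
  Arden: +65 → 65 ≥ 40
Round 2 — Arden becomes insolvent.
  Elm: +90 → 90 ≥ 10
  Hale: +80 → 80 ≥ 50
  Pike: +80 → 80 < 90
Round 3 — Elm, Hale become insolvent.
  Calder: +75+30 → 105 < 120
  Pike: +80 → 160 ≥ 90
Round 4 — Pike becomes insolvent.
No further insolvencies.

no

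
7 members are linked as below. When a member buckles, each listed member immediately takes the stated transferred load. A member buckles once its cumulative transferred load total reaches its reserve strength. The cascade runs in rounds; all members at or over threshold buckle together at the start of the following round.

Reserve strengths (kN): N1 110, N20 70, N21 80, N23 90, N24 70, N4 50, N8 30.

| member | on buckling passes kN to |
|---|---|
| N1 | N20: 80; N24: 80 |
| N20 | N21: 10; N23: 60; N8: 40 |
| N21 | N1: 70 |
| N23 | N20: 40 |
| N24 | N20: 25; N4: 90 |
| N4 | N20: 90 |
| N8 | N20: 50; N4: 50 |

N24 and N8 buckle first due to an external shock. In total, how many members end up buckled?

Round 1 — N24, N8 buckle (initial).
  N20: +25+50 → 75 ≥ 70
  N4: +90+50 → 140 ≥ 50
Round 2 — N20, N4 buckle.
  N21: +10 → 10 < 80
  N23: +60 → 60 < 90
No further bucklings.

4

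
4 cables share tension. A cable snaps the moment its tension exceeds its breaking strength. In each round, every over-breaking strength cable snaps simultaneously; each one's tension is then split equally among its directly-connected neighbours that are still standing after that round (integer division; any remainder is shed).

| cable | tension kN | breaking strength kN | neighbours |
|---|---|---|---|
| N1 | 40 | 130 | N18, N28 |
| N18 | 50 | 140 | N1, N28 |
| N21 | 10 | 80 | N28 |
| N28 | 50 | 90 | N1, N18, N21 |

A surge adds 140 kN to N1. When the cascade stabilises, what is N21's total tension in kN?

Round 1 — N1 at 180 > 130. N1 snaps.
  N1 sheds 180 kN to N18, N28: 90 each.
    N18: 50+90 = 140 ≤ 140
    N28: 50+90 = 140 > 90
Round 2 — N28 snaps.
  N28 sheds 140 kN to N18, N21: 70 each.
    N18: 140+70 = 210 > 140
    N21: 10+70 = 80 ≤ 80
Round 3 — N18 snaps.
  N18 sheds 210 kN: no online neighbours, lost.
No further breaks.

80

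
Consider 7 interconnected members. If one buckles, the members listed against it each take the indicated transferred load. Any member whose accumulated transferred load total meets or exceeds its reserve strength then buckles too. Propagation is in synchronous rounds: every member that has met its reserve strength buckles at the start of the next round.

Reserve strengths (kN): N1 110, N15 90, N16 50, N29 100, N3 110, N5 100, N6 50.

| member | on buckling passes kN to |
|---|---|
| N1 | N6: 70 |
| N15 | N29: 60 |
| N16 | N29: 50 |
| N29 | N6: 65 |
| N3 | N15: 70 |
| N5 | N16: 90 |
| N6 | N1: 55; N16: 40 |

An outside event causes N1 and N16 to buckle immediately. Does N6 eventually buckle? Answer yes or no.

Round 1 — N1, N16 buckle (initial).
  N29: +50 → 50 < 100
  N6: +70 → 70 ≥ 50
Round 2 — N6 buckles.
No further bucklings.

yes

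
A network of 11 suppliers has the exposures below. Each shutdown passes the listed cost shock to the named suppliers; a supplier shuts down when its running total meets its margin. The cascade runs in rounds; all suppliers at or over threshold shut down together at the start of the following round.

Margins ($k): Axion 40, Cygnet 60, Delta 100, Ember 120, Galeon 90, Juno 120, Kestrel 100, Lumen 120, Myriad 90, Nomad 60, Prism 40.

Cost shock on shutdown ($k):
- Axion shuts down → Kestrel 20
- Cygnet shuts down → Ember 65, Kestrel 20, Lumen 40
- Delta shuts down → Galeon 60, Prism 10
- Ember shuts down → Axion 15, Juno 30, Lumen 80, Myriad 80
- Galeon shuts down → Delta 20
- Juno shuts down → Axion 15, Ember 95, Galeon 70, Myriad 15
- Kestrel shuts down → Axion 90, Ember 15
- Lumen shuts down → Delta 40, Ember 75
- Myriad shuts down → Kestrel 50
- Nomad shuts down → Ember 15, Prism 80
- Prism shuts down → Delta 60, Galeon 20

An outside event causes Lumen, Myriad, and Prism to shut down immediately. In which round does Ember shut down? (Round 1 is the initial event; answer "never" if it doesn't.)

Round 1 — Lumen, Myriad, Prism shut down (initial).
  Delta: +40+60 → 100 ≥ 100
  Ember: +75 → 75 < 120
  Galeon: +20 → 20 < 90
  Kestrel: +50 → 50 < 100
Round 2 — Delta shuts down.
  Galeon: +60 → 80 < 90
No further shutdowns.

never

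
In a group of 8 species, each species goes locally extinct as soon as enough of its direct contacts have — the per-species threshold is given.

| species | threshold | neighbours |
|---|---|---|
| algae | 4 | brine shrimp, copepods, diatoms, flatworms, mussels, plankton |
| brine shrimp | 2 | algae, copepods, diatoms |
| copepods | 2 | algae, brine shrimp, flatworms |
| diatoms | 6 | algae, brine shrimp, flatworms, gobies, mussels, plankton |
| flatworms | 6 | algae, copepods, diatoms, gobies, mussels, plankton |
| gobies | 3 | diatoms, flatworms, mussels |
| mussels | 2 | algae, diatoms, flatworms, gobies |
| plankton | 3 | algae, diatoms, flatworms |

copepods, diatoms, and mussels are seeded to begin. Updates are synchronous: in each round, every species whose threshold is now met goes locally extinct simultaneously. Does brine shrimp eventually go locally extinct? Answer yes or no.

Round 1 — copepods, diatoms, mussels go locally extinct (initial).
Round 2 — checking thresholds:
  algae: 3 of 6 neighbours < 4, below threshold.
  brine shrimp: 2 of 3 neighbours ≥ 2, goes locally extinct.
  flatworms: 3 of 6 neighbours < 6, below threshold.
  gobies: 2 of 3 neighbours < 3, below threshold.
  plankton: 1 of 3 neighbours < 3, below threshold.
Round 3 — checking thresholds:
  algae: 4 of 6 neighbours ≥ 4, goes locally extinct.
  flatworms: 3 of 6 neighbours < 6, below threshold.
  gobies: 2 of 3 neighbours < 3, below threshold.
  plankton: 1 of 3 neighbours < 3, below threshold.
Round 4 — no new extinctions; cascade stops.

yes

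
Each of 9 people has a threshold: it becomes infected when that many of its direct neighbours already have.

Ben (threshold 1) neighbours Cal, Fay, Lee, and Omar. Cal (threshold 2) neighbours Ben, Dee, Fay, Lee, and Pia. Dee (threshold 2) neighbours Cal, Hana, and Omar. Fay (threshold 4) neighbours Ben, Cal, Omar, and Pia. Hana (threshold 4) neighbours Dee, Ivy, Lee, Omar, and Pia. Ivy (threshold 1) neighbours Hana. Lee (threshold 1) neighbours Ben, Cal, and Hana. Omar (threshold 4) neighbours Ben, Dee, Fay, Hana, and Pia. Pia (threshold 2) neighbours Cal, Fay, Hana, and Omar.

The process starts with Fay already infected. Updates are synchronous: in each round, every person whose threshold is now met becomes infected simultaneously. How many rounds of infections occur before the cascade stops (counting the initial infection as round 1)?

Round 1 — Fay becomes infected (initial).
Round 2 — checking thresholds:
  Ben: 1 of 4 neighbours ≥ 1, becomes infected.
  Cal: 1 of 5 neighbours < 2, below threshold.
  Omar: 1 of 5 neighbours < 4, below threshold.
  Pia: 1 of 4 neighbours < 2, below threshold.
Round 3 — checking thresholds:
  Cal: 2 of 5 neighbours ≥ 2, becomes infected.
  Lee: 1 of 3 neighbours ≥ 1, becomes infected.
  Omar: 2 of 5 neighbours < 4, below threshold.
  Pia: 1 of 4 neighbours < 2, below threshold.
Round 4 — checking thresholds:
  Dee: 1 of 3 neighbours < 2, below threshold.
  Hana: 1 of 5 neighbours < 4, below threshold.
  Omar: 2 of 5 neighbours < 4, below threshold.
  Pia: 2 of 4 neighbours ≥ 2, becomes infected.
Round 5 — no new infections; cascade stops.

4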